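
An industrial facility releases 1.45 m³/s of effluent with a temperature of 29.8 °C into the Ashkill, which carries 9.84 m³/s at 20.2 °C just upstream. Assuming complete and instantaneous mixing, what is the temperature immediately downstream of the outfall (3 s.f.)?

Flow-weighted mixing: C = (Q_r C_r + Q_w C_w)/(Q_r + Q_w)
= (9.84×20.2 + 1.45×29.8)/(9.84 + 1.45) = 242.0/11.29 = 21.43 °C.

21.4 °C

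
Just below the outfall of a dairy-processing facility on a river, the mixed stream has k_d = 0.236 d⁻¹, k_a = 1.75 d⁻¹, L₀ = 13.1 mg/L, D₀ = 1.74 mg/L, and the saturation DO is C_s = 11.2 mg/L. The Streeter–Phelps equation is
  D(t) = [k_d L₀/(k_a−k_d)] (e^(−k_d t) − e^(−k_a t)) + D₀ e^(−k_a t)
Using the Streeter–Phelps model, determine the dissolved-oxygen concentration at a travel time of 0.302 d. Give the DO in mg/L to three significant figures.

DO ≈ 9.48 mg/L

k_d L₀/(k_a−k_d) = 0.236×13.1/(1.75−0.236) = 3.092/1.514 = 2.042 mg/L.
e^(−k_d t) = e^(−0.236×0.3020) = 0.9312; e^(−k_a t) = e^(−1.75×0.3020) = 0.5895.
D = 2.042 × (0.9312 − 0.5895) + 1.74 × 0.5895 = 0.6978 + 1.026 = 1.724 mg/L.
DO = C_s − D = 11.2 − 1.724 = 9.476 mg/L.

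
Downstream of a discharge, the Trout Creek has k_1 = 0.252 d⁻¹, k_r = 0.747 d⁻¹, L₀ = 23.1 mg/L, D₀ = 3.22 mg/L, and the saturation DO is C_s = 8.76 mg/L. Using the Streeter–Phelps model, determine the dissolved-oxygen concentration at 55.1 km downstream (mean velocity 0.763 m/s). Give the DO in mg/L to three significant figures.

DO ≈ 3.81 mg/L

Travel time t = x/v = 55.1 km / (0.763 m/s) = 55100 m / 0.763 m/s = 72210 s = 0.8358 d.
k_1 L₀/(k_r−k_1) = 0.252×23.1/(0.747−0.252) = 5.821/0.4950 = 11.76 mg/L.
e^(−k_1 t) = e^(−0.252×0.8358) = 0.8101; e^(−k_r t) = e^(−0.747×0.8358) = 0.5356.
D = 11.76 × (0.8101 − 0.5356) + 3.22 × 0.5356 = 3.228 + 1.725 = 4.952 mg/L.
DO = C_s − D = 8.76 − 4.952 = 3.808 mg/L.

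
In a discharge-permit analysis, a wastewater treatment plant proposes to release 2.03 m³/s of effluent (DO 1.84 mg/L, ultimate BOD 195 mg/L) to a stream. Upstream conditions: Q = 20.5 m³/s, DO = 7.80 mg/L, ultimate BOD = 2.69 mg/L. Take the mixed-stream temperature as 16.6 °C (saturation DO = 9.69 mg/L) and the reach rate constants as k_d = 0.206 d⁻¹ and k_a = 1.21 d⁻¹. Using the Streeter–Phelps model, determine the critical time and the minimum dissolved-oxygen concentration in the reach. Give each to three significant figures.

t_c ≈ 0.873 d; minimum DO ≈ 6.84 mg/L

Mixed DO = (20.5×7.80 + 2.03×1.84)/(20.5+2.03) = 163.6/22.53 = 7.263 mg/L.
Mixed L₀ = (20.5×2.69 + 2.03×195)/(22.53) = 451.0/22.53 = 20.02 mg/L.
Initial deficit D₀ = C_s − DO₀ = 9.69 − 7.263 = 2.427 mg/L.
t_c = (1/1.004) ln[(1.21/0.206)(1 − 2.427×1.004/(0.206×20.02))] = 0.9960 × ln(2.403) = 0.8732 d.
D_c = (0.206/1.21) × 20.02 × e^(−0.206×0.8732) = 0.1702 × 20.02 × 0.8354 = 2.847 mg/L.
Minimum DO = 9.69 − 2.847 = 6.843 mg/L.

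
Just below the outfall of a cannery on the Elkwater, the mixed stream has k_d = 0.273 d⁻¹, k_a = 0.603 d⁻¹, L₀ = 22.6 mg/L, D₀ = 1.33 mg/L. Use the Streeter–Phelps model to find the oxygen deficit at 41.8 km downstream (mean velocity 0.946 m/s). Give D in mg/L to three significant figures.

Travel time t = x/v = 41.8 km / (0.946 m/s) = 41800 m / 0.946 m/s = 44190 s = 0.5114 d.
k_d L₀/(k_a−k_d) = 0.273×22.6/(0.603−0.273) = 6.170/0.3300 = 18.70 mg/L.
e^(−k_d t) = e^(−0.273×0.5114) = 0.8697; e^(−k_a t) = e^(−0.603×0.5114) = 0.7346.
D = 18.70 × (0.8697 − 0.7346) + 1.33 × 0.7346 = 2.525 + 0.9771 = 3.502 mg/L.

D ≈ 3.50 mg/L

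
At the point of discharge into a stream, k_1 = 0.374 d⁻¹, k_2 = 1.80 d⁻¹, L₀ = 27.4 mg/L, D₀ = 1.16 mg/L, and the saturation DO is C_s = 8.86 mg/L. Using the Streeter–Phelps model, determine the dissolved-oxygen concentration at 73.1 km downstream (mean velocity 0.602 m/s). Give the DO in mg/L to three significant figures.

DO ≈ 5.09 mg/L

Travel time t = x/v = 73.1 km / (0.602 m/s) = 73100 m / 0.602 m/s = 121400 s = 1.405 d.
k_1 L₀/(k_2−k_1) = 0.374×27.4/(1.80−0.374) = 10.25/1.426 = 7.186 mg/L.
e^(−k_1 t) = e^(−0.374×1.405) = 0.5912; e^(−k_2 t) = e^(−1.80×1.405) = 0.07968.
D = 7.186 × (0.5912 − 0.07968) + 1.16 × 0.07968 = 3.676 + 0.09243 = 3.768 mg/L.
DO = C_s − D = 8.86 − 3.768 = 5.092 mg/L.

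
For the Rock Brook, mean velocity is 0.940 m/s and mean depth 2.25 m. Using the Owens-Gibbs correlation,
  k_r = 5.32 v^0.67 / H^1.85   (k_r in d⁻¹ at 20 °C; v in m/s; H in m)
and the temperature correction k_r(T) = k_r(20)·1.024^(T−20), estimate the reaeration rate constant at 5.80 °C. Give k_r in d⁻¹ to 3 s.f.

k_r(20) = 5.32 × 0.940^0.67 / 2.25^1.85 = 5.32 × 0.9594 / 4.483 = 1.139 d⁻¹.
k_r(5.80) = 1.139 × 1.024^(5.80−20) = 1.139 × 0.7141 = 0.8130 d⁻¹.

k_r ≈ 0.813 d⁻¹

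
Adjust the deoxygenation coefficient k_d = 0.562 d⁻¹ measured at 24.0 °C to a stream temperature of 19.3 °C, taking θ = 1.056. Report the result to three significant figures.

k_d(T₂) = k_d(T₁) · θ^(T₂−T₁) = 0.562 × 1.056^(19.3−24.0)
= 0.562 × 1.056^-4.70 = 0.562 × 0.7741 = 0.4350 d⁻¹.

k_d ≈ 0.435 d⁻¹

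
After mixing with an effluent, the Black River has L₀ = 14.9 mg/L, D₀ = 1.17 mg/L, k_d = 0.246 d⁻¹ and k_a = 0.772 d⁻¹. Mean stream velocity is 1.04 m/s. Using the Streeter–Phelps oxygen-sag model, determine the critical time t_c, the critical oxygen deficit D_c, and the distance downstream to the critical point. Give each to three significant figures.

t_c ≈ 1.82 d; D_c ≈ 3.03 mg/L; x_c ≈ 164 km

At the critical point dD/dt = 0, so k_d L₀ e^(−k_d t) = k_a D. Substituting D(t) from the Streeter–Phelps equation and solving for t gives
t_c = ln[(k_a/k_d)(1 − D₀(k_a−k_d)/(k_d L₀))] / (k_a−k_d).
Here k_a−k_d = 0.5260 d⁻¹ and 1 − D₀(k_a−k_d)/(k_d L₀) = 1 − 1.17×0.5260/(0.246×14.9) = 0.8321, so
t_c = ln(3.138 × 0.8321) / 0.5260 = 0.9599 / 0.5260 = 1.825 d.
L(t_c) = L₀ e^(−k_d t_c) = 14.9 × 0.6383 = 9.511 mg/L, and at the critical point k_a D_c = k_d L, so D_c = (0.246/0.772) × 9.511 = 3.031 mg/L.
x_c = v t_c = 1.04 m/s × 1.825 d × 86400 s/d = 164000 m ≈ 164 km.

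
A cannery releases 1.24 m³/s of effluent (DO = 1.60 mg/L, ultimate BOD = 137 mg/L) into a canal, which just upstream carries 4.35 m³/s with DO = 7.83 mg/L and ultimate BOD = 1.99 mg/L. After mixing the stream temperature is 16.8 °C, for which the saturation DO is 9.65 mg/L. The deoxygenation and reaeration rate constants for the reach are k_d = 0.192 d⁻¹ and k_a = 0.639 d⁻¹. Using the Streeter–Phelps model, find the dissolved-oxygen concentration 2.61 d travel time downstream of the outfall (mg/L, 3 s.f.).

Mixed DO = (4.35×7.83 + 1.24×1.60)/(4.35+1.24) = 36.04/5.590 = 6.448 mg/L.
Mixed L₀ = (4.35×1.99 + 1.24×137)/(5.590) = 178.5/5.590 = 31.94 mg/L.
Initial deficit D₀ = C_s − DO₀ = 9.65 − 6.448 = 3.202 mg/L.
D(2.61) = [0.192×31.94/(0.639−0.192)](e^(−0.192×2.61) − e^(−0.639×2.61)) + 3.202 e^(−0.639×2.61)
= 13.72 × (0.6059 − 0.1887) + 3.202 × 0.1887 = 6.327 mg/L.
DO = 9.65 − 6.327 = 3.323 mg/L.

DO ≈ 3.32 mg/L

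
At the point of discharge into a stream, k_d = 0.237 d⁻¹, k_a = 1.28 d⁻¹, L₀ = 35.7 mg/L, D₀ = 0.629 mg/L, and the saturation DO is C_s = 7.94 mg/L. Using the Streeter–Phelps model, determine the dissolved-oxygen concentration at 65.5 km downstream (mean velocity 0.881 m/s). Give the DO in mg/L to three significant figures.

Travel time t = x/v = 65.5 km / (0.881 m/s) = 65500 m / 0.881 m/s = 74350 s = 0.8605 d.
k_d L₀/(k_a−k_d) = 0.237×35.7/(1.28−0.237) = 8.461/1.043 = 8.112 mg/L.
e^(−k_d t) = e^(−0.237×0.8605) = 0.8155; e^(−k_a t) = e^(−1.28×0.8605) = 0.3324.
D = 8.112 × (0.8155 − 0.3324) + 0.629 × 0.3324 = 3.919 + 0.2091 = 4.128 mg/L.
DO = C_s − D = 7.94 − 4.128 = 3.812 mg/L.

DO ≈ 3.81 mg/L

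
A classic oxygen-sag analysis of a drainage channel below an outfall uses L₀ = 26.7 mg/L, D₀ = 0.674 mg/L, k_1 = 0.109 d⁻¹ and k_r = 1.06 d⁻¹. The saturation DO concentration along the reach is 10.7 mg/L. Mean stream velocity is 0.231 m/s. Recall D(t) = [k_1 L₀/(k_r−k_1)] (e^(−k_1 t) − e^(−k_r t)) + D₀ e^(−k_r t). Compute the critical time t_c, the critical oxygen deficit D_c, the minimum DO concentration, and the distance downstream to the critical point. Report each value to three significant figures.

At the critical point dD/dt = 0, so k_1 L₀ e^(−k_1 t) = k_r D. Substituting D(t) from the Streeter–Phelps equation and solving for t gives
t_c = ln[(k_r/k_1)(1 − D₀(k_r−k_1)/(k_1 L₀))] / (k_r−k_1).
Here k_r−k_1 = 0.9510 d⁻¹ and 1 − D₀(k_r−k_1)/(k_1 L₀) = 1 − 0.674×0.9510/(0.109×26.7) = 0.7798, so
t_c = ln(9.725 × 0.7798) / 0.9510 = 2.026 / 0.9510 = 2.130 d.
L(t_c) = L₀ e^(−k_1 t_c) = 26.7 × 0.7928 = 21.17 mg/L, and at the critical point k_r D_c = k_1 L, so D_c = (0.109/1.06) × 21.17 = 2.177 mg/L.
Minimum DO = C_s − D_c = 10.7 − 2.177 = 8.523 mg/L.
x_c = v t_c = 0.231 m/s × 2.130 d × 86400 s/d = 42520 m ≈ 42.5 km.

t_c ≈ 2.13 d; D_c ≈ 2.18 mg/L; min DO ≈ 8.52 mg/L; x_c ≈ 42.5 km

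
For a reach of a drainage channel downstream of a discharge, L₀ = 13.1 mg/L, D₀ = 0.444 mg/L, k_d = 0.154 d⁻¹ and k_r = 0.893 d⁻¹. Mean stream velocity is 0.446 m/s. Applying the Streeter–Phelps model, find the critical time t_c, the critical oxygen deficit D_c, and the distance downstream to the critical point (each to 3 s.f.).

t_c ≈ 2.14 d; D_c ≈ 1.63 mg/L; x_c ≈ 82.4 km

t_c = [1/(k_r−k_d)] ln[(k_r/k_d)(1 − D₀(k_r−k_d)/(k_d L₀))]
= [1/(0.893−0.154)] ln[(0.893/0.154)(1 − 0.444×0.7390/(0.154×13.1))]
= (1/0.7390) ln[5.799 × 0.8374] = 1.353 × ln(4.856) = 1.353 × 1.580 = 2.138 d.
D_c = (k_d/k_r) L₀ e^(−k_d t_c) = (0.154/0.893) × 13.1 × e^(−0.154×2.138) = 0.1725 × 13.1 × 0.7194 = 1.625 mg/L.
x_c = v t_c = 0.446 m/s × 2.138 d × 86400 s/d = 82390 m ≈ 82.4 km.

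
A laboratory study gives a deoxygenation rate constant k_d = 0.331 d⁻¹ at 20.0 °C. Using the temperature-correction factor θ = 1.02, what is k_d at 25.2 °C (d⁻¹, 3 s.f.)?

k_d ≈ 0.367 d⁻¹

k_d(T₂) = k_d(T₁) · θ^(T₂−T₁) = 0.331 × 1.02^(25.2−20.0)
= 0.331 × 1.02^5.20 = 0.331 × 1.108 = 0.3669 d⁻¹.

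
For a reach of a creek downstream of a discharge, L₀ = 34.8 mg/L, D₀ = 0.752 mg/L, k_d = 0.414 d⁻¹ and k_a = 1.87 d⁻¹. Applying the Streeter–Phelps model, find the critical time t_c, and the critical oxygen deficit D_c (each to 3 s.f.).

t_c ≈ 0.981 d; D_c ≈ 5.13 mg/L

At the critical point dD/dt = 0, so k_d L₀ e^(−k_d t) = k_a D. Substituting D(t) from the Streeter–Phelps equation and solving for t gives
t_c = ln[(k_a/k_d)(1 − D₀(k_a−k_d)/(k_d L₀))] / (k_a−k_d).
Here k_a−k_d = 1.456 d⁻¹ and 1 − D₀(k_a−k_d)/(k_d L₀) = 1 − 0.752×1.456/(0.414×34.8) = 0.9240, so
t_c = ln(4.517 × 0.9240) / 1.456 = 1.429 / 1.456 = 0.9813 d.
D_c = (k_d/k_a) L₀ e^(−k_d t_c) = (0.414/1.87) × 34.8 × e^(−0.414×0.9813) = 0.2214 × 34.8 × 0.6661 = 5.132 mg/L.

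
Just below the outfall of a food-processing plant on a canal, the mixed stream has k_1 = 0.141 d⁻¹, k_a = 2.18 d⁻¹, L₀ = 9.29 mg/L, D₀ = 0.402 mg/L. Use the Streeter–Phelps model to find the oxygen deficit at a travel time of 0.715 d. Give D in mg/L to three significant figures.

D ≈ 0.530 mg/L

k_1 L₀/(k_a−k_1) = 0.141×9.29/(2.18−0.141) = 1.310/2.039 = 0.6424 mg/L.
e^(−k_1 t) = e^(−0.141×0.7150) = 0.9041; e^(−k_a t) = e^(−2.18×0.7150) = 0.2104.
D = 0.6424 × (0.9041 − 0.2104) + 0.402 × 0.2104 = 0.4456 + 0.08458 = 0.5302 mg/L.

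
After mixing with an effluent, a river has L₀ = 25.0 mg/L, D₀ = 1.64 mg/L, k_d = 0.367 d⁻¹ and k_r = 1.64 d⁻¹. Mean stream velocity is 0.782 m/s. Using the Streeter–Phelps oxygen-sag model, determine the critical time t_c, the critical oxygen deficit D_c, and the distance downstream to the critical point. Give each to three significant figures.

t_c ≈ 0.973 d; D_c ≈ 3.91 mg/L; x_c ≈ 65.8 km

With k_r/k_d = 4.469 and 1 − D₀(k_r−k_d)/(k_d L₀) = 0.7725,
t_c = ln(4.469 × 0.7725) / (1.64 − 0.367) = ln(3.452) / 1.273 = 1.239/1.273 = 0.9732 d.
D_c = (k_d/k_r) L₀ e^(−k_d t_c) = (0.367/1.64) × 25.0 × e^(−0.367×0.9732) = 0.2238 × 25.0 × 0.6997 = 3.914 mg/L.
x_c = v t_c = 0.782 m/s × 0.9732 d × 86400 s/d = 65760 m ≈ 65.8 km.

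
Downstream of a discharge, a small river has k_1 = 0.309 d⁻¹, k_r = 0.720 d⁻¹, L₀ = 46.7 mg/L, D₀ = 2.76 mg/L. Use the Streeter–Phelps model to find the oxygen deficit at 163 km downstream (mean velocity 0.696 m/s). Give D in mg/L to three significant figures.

Travel time t = x/v = 163 km / (0.696 m/s) = 163000 m / 0.696 m/s = 234200 s = 2.711 d.
k_1 L₀/(k_r−k_1) = 0.309×46.7/(0.720−0.309) = 14.43/0.4110 = 35.11 mg/L.
e^(−k_1 t) = e^(−0.309×2.711) = 0.4328; e^(−k_r t) = e^(−0.720×2.711) = 0.1420.
D = 35.11 × (0.4328 − 0.1420) + 2.76 × 0.1420 = 10.21 + 0.3920 = 10.60 mg/L.

D ≈ 10.6 mg/L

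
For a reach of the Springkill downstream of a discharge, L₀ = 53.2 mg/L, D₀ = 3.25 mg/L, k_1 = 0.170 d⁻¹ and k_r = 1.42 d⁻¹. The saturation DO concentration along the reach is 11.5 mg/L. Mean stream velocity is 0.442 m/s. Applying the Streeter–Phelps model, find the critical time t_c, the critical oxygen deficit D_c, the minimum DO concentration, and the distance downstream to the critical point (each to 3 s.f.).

t_c ≈ 1.22 d; D_c ≈ 5.18 mg/L; min DO ≈ 6.32 mg/L; x_c ≈ 46.6 km

At the critical point dD/dt = 0, so k_1 L₀ e^(−k_1 t) = k_r D. Substituting D(t) from the Streeter–Phelps equation and solving for t gives
t_c = ln[(k_r/k_1)(1 − D₀(k_r−k_1)/(k_1 L₀))] / (k_r−k_1).
Here k_r−k_1 = 1.250 d⁻¹ and 1 − D₀(k_r−k_1)/(k_1 L₀) = 1 − 3.25×1.250/(0.170×53.2) = 0.5508, so
t_c = ln(8.353 × 0.5508) / 1.250 = 1.526 / 1.250 = 1.221 d.
L(t_c) = L₀ e^(−k_1 t_c) = 53.2 × 0.8126 = 43.23 mg/L, and at the critical point k_r D_c = k_1 L, so D_c = (0.170/1.42) × 43.23 = 5.175 mg/L.
Minimum DO = C_s − D_c = 11.5 − 5.175 = 6.325 mg/L.
x_c = v t_c = 0.442 m/s × 1.221 d × 86400 s/d = 46630 m ≈ 46.6 km.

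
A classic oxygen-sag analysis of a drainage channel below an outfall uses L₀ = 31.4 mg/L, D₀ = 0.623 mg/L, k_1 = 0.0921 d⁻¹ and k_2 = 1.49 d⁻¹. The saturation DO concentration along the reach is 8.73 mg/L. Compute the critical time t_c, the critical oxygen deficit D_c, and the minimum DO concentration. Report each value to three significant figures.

With k_2/k_1 = 16.18 and 1 − D₀(k_2−k_1)/(k_1 L₀) = 0.6989,
t_c = ln(16.18 × 0.6989) / (1.49 − 0.0921) = ln(11.31) / 1.398 = 2.425/1.398 = 1.735 d.
L(t_c) = L₀ e^(−k_1 t_c) = 31.4 × 0.8523 = 26.76 mg/L, and at the critical point k_2 D_c = k_1 L, so D_c = (0.0921/1.49) × 26.76 = 1.654 mg/L.
Minimum DO = C_s − D_c = 8.73 − 1.654 = 7.076 mg/L.

t_c ≈ 1.73 d; D_c ≈ 1.65 mg/L; min DO ≈ 7.08 mg/L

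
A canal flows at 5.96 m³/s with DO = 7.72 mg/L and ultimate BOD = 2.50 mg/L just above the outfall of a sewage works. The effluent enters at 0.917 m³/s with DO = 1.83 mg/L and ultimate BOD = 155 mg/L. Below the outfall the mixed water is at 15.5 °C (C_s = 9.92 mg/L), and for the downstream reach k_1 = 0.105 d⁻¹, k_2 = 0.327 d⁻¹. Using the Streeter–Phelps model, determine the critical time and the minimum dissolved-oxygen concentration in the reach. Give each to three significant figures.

Mixed DO = (5.96×7.72 + 0.917×1.83)/(5.96+0.917) = 47.69/6.877 = 6.935 mg/L.
Mixed L₀ = (5.96×2.50 + 0.917×155)/(6.877) = 157.0/6.877 = 22.83 mg/L.
Initial deficit D₀ = C_s − DO₀ = 9.92 − 6.935 = 2.985 mg/L.
t_c = (1/0.2220) ln[(0.327/0.105)(1 − 2.985×0.2220/(0.105×22.83))] = 4.505 × ln(2.253) = 3.660 d.
D_c = (0.105/0.327) × 22.83 × e^(−0.105×3.660) = 0.3211 × 22.83 × 0.6809 = 4.993 mg/L.
Minimum DO = 9.92 − 4.993 = 4.927 mg/L.

t_c ≈ 3.66 d; minimum DO ≈ 4.93 mg/L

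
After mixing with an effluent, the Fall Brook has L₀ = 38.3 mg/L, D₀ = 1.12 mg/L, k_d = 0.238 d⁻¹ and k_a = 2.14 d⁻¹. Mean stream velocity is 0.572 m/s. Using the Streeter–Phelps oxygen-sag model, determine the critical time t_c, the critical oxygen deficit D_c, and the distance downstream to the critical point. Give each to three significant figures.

With k_a/k_d = 8.992 and 1 − D₀(k_a−k_d)/(k_d L₀) = 0.7663,
t_c = ln(8.992 × 0.7663) / (2.14 − 0.238) = ln(6.890) / 1.902 = 1.930/1.902 = 1.015 d.
D_c = (k_d/k_a) L₀ e^(−k_d t_c) = (0.238/2.14) × 38.3 × e^(−0.238×1.015) = 0.1112 × 38.3 × 0.7854 = 3.346 mg/L.
x_c = v t_c = 0.572 m/s × 1.015 d × 86400 s/d = 50150 m ≈ 50.2 km.

t_c ≈ 1.01 d; D_c ≈ 3.35 mg/L; x_c ≈ 50.2 km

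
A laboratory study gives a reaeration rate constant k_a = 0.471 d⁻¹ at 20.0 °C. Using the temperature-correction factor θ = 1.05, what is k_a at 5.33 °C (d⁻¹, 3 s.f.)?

k_a(T₂) = k_a(T₁) · θ^(T₂−T₁) = 0.471 × 1.05^(5.33−20.0)
= 0.471 × 1.05^-14.7 = 0.471 × 0.4888 = 0.2302 d⁻¹.

k_a ≈ 0.230 d⁻¹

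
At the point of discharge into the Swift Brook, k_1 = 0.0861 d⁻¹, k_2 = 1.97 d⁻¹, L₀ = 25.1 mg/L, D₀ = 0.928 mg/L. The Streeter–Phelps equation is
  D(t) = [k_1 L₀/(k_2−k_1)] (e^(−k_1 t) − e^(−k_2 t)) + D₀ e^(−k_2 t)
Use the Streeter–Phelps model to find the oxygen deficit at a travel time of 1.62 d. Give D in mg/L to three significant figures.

k_1 L₀/(k_2−k_1) = 0.0861×25.1/(1.97−0.0861) = 2.161/1.884 = 1.147 mg/L.
e^(−k_1 t) = e^(−0.0861×1.620) = 0.8698; e^(−k_2 t) = e^(−1.97×1.620) = 0.04111.
D = 1.147 × (0.8698 − 0.04111) + 0.928 × 0.04111 = 0.9506 + 0.03815 = 0.9888 mg/L.

D ≈ 0.989 mg/L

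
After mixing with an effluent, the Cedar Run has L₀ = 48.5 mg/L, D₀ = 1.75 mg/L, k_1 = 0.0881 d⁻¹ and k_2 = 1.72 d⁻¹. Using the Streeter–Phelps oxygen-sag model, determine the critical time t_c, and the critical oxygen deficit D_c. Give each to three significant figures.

t_c ≈ 1.14 d; D_c ≈ 2.25 mg/L

At the critical point dD/dt = 0, so k_1 L₀ e^(−k_1 t) = k_2 D. Substituting D(t) from the Streeter–Phelps equation and solving for t gives
t_c = ln[(k_2/k_1)(1 − D₀(k_2−k_1)/(k_1 L₀))] / (k_2−k_1).
Here k_2−k_1 = 1.632 d⁻¹ and 1 − D₀(k_2−k_1)/(k_1 L₀) = 1 − 1.75×1.632/(0.0881×48.5) = 0.3316, so
t_c = ln(19.52 × 0.3316) / 1.632 = 1.868 / 1.632 = 1.145 d.
D_c = (k_1/k_2) L₀ e^(−k_1 t_c) = (0.0881/1.72) × 48.5 × e^(−0.0881×1.145) = 0.05122 × 48.5 × 0.9041 = 2.246 mg/L.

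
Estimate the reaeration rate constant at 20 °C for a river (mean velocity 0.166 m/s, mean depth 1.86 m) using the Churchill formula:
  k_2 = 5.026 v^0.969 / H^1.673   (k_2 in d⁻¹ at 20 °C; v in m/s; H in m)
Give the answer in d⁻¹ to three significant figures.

k_2 ≈ 0.312 d⁻¹

k_2 = 5.026 × 0.166^0.969 / 1.86^1.673 = 5.026 × 0.1755 / 2.824 = 0.3123 d⁻¹.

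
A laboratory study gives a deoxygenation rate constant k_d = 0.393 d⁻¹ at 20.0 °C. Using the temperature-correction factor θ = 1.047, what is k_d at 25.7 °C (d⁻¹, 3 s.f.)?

k_d ≈ 0.511 d⁻¹

k_d(T₂) = k_d(T₁) · θ^(T₂−T₁) = 0.393 × 1.047^(25.7−20.0)
= 0.393 × 1.047^5.70 = 0.393 × 1.299 = 0.5106 d⁻¹.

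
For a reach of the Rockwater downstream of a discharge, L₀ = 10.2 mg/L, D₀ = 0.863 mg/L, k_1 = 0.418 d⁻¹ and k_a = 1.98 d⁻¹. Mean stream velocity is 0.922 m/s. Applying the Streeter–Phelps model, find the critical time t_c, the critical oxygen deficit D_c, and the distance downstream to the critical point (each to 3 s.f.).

At the critical point dD/dt = 0, so k_1 L₀ e^(−k_1 t) = k_a D. Substituting D(t) from the Streeter–Phelps equation and solving for t gives
t_c = ln[(k_a/k_1)(1 − D₀(k_a−k_1)/(k_1 L₀))] / (k_a−k_1).
Here k_a−k_1 = 1.562 d⁻¹ and 1 − D₀(k_a−k_1)/(k_1 L₀) = 1 − 0.863×1.562/(0.418×10.2) = 0.6838, so
t_c = ln(4.737 × 0.6838) / 1.562 = 1.175 / 1.562 = 0.7525 d.
L(t_c) = L₀ e^(−k_1 t_c) = 10.2 × 0.7301 = 7.447 mg/L, and at the critical point k_a D_c = k_1 L, so D_c = (0.418/1.98) × 7.447 = 1.572 mg/L.
x_c = v t_c = 0.922 m/s × 0.7525 d × 86400 s/d = 59940 m ≈ 59.9 km.

t_c ≈ 0.752 d; D_c ≈ 1.57 mg/L; x_c ≈ 59.9 km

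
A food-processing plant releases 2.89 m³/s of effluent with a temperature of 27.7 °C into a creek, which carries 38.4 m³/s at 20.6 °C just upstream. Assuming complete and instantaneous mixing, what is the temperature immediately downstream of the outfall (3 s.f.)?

21.1 °C

Flow-weighted mixing: C = (Q_r C_r + Q_w C_w)/(Q_r + Q_w)
= (38.4×20.6 + 2.89×27.7)/(38.4 + 2.89) = 871.1/41.29 = 21.10 °C.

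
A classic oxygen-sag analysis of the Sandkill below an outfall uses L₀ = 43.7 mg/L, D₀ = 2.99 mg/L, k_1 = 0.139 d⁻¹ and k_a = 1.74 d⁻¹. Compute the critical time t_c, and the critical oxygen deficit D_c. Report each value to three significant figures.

t_c ≈ 0.609 d; D_c ≈ 3.21 mg/L

t_c = [1/(k_a−k_1)] ln[(k_a/k_1)(1 − D₀(k_a−k_1)/(k_1 L₀))]
= [1/(1.74−0.139)] ln[(1.74/0.139)(1 − 2.99×1.601/(0.139×43.7))]
= (1/1.601) ln[12.52 × 0.2119] = 0.6246 × ln(2.653) = 0.6246 × 0.9757 = 0.6094 d.
L(t_c) = L₀ e^(−k_1 t_c) = 43.7 × 0.9188 = 40.15 mg/L, and at the critical point k_a D_c = k_1 L, so D_c = (0.139/1.74) × 40.15 = 3.207 mg/L.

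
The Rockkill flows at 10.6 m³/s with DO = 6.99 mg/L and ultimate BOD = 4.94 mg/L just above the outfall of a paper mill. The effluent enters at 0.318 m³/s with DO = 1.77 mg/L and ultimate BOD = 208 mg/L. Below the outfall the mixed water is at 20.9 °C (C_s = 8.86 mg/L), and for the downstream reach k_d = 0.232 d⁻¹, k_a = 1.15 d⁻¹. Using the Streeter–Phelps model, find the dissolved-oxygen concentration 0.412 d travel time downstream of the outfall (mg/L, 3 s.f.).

Mixed DO = (10.6×6.99 + 0.318×1.77)/(10.6+0.318) = 74.66/10.92 = 6.838 mg/L.
Mixed L₀ = (10.6×4.94 + 0.318×208)/(10.92) = 118.5/10.92 = 10.85 mg/L.
Initial deficit D₀ = C_s − DO₀ = 8.86 − 6.838 = 2.022 mg/L.
D(0.412) = [0.232×10.85/(1.15−0.232)](e^(−0.232×0.412) − e^(−1.15×0.412)) + 2.022 e^(−1.15×0.412)
= 2.743 × (0.9088 − 0.6226) + 2.022 × 0.6226 = 2.044 mg/L.
DO = 8.86 − 2.044 = 6.816 mg/L.

DO ≈ 6.82 mg/L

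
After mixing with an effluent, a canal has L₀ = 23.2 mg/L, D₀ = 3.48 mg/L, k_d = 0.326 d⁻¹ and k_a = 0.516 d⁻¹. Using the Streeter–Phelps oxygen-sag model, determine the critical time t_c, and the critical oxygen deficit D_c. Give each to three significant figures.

With k_a/k_d = 1.583 and 1 − D₀(k_a−k_d)/(k_d L₀) = 0.9126,
t_c = ln(1.583 × 0.9126) / (0.516 − 0.326) = ln(1.444) / 0.1900 = 0.3677/0.1900 = 1.935 d.
L(t_c) = L₀ e^(−k_d t_c) = 23.2 × 0.5321 = 12.34 mg/L, and at the critical point k_a D_c = k_d L, so D_c = (0.326/0.516) × 12.34 = 7.799 mg/L.

t_c ≈ 1.94 d; D_c ≈ 7.80 mg/L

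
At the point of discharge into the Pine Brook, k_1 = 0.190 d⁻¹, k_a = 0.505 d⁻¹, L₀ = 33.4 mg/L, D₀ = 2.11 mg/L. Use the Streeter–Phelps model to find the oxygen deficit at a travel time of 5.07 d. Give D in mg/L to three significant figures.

D ≈ 6.29 mg/L

k_1 L₀/(k_a−k_1) = 0.190×33.4/(0.505−0.190) = 6.346/0.3150 = 20.15 mg/L.
e^(−k_1 t) = e^(−0.190×5.070) = 0.3816; e^(−k_a t) = e^(−0.505×5.070) = 0.07728.
D = 20.15 × (0.3816 − 0.07728) + 2.11 × 0.07728 = 6.132 + 0.1631 = 6.295 mg/L.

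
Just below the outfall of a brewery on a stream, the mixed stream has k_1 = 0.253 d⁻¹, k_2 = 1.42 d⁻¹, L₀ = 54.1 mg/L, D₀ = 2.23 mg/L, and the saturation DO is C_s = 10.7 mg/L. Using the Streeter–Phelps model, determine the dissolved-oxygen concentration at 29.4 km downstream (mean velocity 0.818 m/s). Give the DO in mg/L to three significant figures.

Travel time t = x/v = 29.4 km / (0.818 m/s) = 29400 m / 0.818 m/s = 35940 s = 0.4160 d.
k_1 L₀/(k_2−k_1) = 0.253×54.1/(1.42−0.253) = 13.69/1.167 = 11.73 mg/L.
e^(−k_1 t) = e^(−0.253×0.4160) = 0.9001; e^(−k_2 t) = e^(−1.42×0.4160) = 0.5539.
D = 11.73 × (0.9001 − 0.5539) + 2.23 × 0.5539 = 4.060 + 1.235 = 5.295 mg/L.
DO = C_s − D = 10.7 − 5.295 = 5.405 mg/L.

DO ≈ 5.40 mg/L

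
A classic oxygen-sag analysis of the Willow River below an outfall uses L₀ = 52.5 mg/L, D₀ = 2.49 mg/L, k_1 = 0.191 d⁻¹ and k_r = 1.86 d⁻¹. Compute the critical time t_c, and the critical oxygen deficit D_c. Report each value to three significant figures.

At the critical point dD/dt = 0, so k_1 L₀ e^(−k_1 t) = k_r D. Substituting D(t) from the Streeter–Phelps equation and solving for t gives
t_c = ln[(k_r/k_1)(1 − D₀(k_r−k_1)/(k_1 L₀))] / (k_r−k_1).
Here k_r−k_1 = 1.669 d⁻¹ and 1 − D₀(k_r−k_1)/(k_1 L₀) = 1 − 2.49×1.669/(0.191×52.5) = 0.5856, so
t_c = ln(9.738 × 0.5856) / 1.669 = 1.741 / 1.669 = 1.043 d.
L(t_c) = L₀ e^(−k_1 t_c) = 52.5 × 0.8194 = 43.02 mg/L, and at the critical point k_r D_c = k_1 L, so D_c = (0.191/1.86) × 43.02 = 4.417 mg/L.

t_c ≈ 1.04 d; D_c ≈ 4.42 mg/L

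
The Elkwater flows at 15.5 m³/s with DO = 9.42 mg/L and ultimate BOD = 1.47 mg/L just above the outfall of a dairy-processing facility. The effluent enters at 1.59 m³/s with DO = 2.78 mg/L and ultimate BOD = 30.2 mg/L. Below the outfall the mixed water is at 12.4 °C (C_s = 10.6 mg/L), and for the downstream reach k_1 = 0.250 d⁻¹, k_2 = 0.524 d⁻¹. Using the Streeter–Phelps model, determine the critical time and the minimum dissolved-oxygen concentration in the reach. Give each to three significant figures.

t_c ≈ 0.345 d; minimum DO ≈ 8.79 mg/L

Mixed DO = (15.5×9.42 + 1.59×2.78)/(15.5+1.59) = 150.4/17.09 = 8.802 mg/L.
Mixed L₀ = (15.5×1.47 + 1.59×30.2)/(17.09) = 70.80/17.09 = 4.143 mg/L.
Initial deficit D₀ = C_s − DO₀ = 10.6 − 8.802 = 1.798 mg/L.
t_c = (1/0.2740) ln[(0.524/0.250)(1 − 1.798×0.2740/(0.250×4.143))] = 3.650 × ln(1.099) = 0.3451 d.
D_c = (0.250/0.524) × 4.143 × e^(−0.250×0.3451) = 0.4771 × 4.143 × 0.9174 = 1.813 mg/L.
Minimum DO = 10.6 − 1.813 = 8.787 mg/L.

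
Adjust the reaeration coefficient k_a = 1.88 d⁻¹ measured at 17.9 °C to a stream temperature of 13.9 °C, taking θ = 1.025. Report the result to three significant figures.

k_a(T₂) = k_a(T₁) · θ^(T₂−T₁) = 1.88 × 1.025^(13.9−17.9)
= 1.88 × 1.025^-4.00 = 1.88 × 0.9060 = 1.703 d⁻¹.

k_a ≈ 1.70 d⁻¹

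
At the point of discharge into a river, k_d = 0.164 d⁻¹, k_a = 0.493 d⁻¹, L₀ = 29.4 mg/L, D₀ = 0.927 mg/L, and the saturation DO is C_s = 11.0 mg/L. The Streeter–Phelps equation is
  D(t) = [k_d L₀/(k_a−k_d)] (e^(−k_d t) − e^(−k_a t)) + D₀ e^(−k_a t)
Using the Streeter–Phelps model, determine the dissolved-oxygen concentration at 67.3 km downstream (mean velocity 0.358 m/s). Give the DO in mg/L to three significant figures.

DO ≈ 5.44 mg/L

Travel time t = x/v = 67.3 km / (0.358 m/s) = 67300 m / 0.358 m/s = 188000 s = 2.176 d.
k_d L₀/(k_a−k_d) = 0.164×29.4/(0.493−0.164) = 4.822/0.3290 = 14.66 mg/L.
e^(−k_d t) = e^(−0.164×2.176) = 0.6999; e^(−k_a t) = e^(−0.493×2.176) = 0.3421.
D = 14.66 × (0.6999 − 0.3421) + 0.927 × 0.3421 = 5.244 + 0.3171 = 5.561 mg/L.
DO = C_s − D = 11.0 − 5.561 = 5.439 mg/L.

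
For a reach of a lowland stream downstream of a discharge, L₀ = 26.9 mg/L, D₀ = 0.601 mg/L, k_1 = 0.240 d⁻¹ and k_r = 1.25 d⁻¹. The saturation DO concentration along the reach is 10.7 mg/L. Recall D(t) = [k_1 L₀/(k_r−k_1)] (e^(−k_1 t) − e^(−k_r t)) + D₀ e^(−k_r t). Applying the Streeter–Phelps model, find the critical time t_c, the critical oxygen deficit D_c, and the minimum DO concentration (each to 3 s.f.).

t_c ≈ 1.54 d; D_c ≈ 3.57 mg/L; min DO ≈ 7.13 mg/L

t_c = [1/(k_r−k_1)] ln[(k_r/k_1)(1 − D₀(k_r−k_1)/(k_1 L₀))]
= [1/(1.25−0.240)] ln[(1.25/0.240)(1 − 0.601×1.010/(0.240×26.9))]
= (1/1.010) ln[5.208 × 0.9060] = 0.9901 × ln(4.719) = 0.9901 × 1.552 = 1.536 d.
D_c = (k_1/k_r) L₀ e^(−k_1 t_c) = (0.240/1.25) × 26.9 × e^(−0.240×1.536) = 0.1920 × 26.9 × 0.6916 = 3.572 mg/L.
Minimum DO = C_s − D_c = 10.7 − 3.572 = 7.128 mg/L.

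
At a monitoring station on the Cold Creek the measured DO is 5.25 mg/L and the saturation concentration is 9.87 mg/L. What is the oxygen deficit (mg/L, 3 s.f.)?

D = C_s − C = 9.87 − 5.25 = 4.62 mg/L.

D ≈ 4.62 mg/L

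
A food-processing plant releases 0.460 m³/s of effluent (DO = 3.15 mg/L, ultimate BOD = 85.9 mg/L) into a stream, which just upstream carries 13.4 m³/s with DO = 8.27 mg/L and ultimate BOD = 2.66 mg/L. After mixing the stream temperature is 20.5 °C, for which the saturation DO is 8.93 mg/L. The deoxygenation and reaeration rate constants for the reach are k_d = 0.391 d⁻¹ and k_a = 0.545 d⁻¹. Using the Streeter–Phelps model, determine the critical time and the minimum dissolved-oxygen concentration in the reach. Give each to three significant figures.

Mixed DO = (13.4×8.27 + 0.460×3.15)/(13.4+0.460) = 112.3/13.86 = 8.100 mg/L.
Mixed L₀ = (13.4×2.66 + 0.460×85.9)/(13.86) = 75.16/13.86 = 5.423 mg/L.
Initial deficit D₀ = C_s − DO₀ = 8.93 − 8.100 = 0.8299 mg/L.
t_c = (1/0.1540) ln[(0.545/0.391)(1 − 0.8299×0.1540/(0.391×5.423))] = 6.494 × ln(1.310) = 1.753 d.
D_c = (0.391/0.545) × 5.423 × e^(−0.391×1.753) = 0.7174 × 5.423 × 0.5039 = 1.961 mg/L.
Minimum DO = 8.93 − 1.961 = 6.969 mg/L.

t_c ≈ 1.75 d; minimum DO ≈ 6.97 mg/L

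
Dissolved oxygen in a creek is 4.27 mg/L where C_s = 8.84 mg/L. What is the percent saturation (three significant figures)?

% saturation = C/C_s × 100 = 4.27/8.84 × 100 = 48.3 %.

48.3 % saturation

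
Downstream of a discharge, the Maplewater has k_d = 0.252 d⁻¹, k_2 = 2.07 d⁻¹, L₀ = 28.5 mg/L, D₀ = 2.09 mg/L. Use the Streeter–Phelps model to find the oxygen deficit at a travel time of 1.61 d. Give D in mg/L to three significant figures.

D ≈ 2.57 mg/L

k_d L₀/(k_2−k_d) = 0.252×28.5/(2.07−0.252) = 7.182/1.818 = 3.950 mg/L.
e^(−k_d t) = e^(−0.252×1.610) = 0.6665; e^(−k_2 t) = e^(−2.07×1.610) = 0.03570.
D = 3.950 × (0.6665 − 0.03570) + 2.09 × 0.03570 = 2.492 + 0.07461 = 2.567 mg/L.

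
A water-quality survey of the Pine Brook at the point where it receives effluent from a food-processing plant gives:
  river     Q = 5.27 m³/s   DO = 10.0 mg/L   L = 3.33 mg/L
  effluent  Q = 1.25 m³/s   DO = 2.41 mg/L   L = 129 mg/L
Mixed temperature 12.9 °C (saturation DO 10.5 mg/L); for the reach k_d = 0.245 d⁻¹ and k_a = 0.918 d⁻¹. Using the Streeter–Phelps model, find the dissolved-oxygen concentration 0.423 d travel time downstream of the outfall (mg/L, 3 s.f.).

DO ≈ 6.94 mg/L

Mixed DO = (5.27×10.0 + 1.25×2.41)/(5.27+1.25) = 55.71/6.520 = 8.545 mg/L.
Mixed L₀ = (5.27×3.33 + 1.25×129)/(6.520) = 178.8/6.520 = 27.42 mg/L.
Initial deficit D₀ = C_s − DO₀ = 10.5 − 8.545 = 1.955 mg/L.
D(0.423) = [0.245×27.42/(0.918−0.245)](e^(−0.245×0.423) − e^(−0.918×0.423)) + 1.955 e^(−0.918×0.423)
= 9.983 × (0.9016 − 0.6782) + 1.955 × 0.6782 = 3.556 mg/L.
DO = 10.5 − 3.556 = 6.944 mg/L.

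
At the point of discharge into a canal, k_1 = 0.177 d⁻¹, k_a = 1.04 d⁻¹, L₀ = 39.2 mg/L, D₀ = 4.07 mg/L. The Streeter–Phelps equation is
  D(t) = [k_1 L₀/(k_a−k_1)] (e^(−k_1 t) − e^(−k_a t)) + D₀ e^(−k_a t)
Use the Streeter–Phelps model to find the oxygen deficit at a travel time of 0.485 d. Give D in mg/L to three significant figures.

D ≈ 4.98 mg/L

k_1 L₀/(k_a−k_1) = 0.177×39.2/(1.04−0.177) = 6.938/0.8630 = 8.040 mg/L.
e^(−k_1 t) = e^(−0.177×0.4850) = 0.9177; e^(−k_a t) = e^(−1.04×0.4850) = 0.6039.
D = 8.040 × (0.9177 − 0.6039) + 4.07 × 0.6039 = 2.523 + 2.458 = 4.981 mg/L.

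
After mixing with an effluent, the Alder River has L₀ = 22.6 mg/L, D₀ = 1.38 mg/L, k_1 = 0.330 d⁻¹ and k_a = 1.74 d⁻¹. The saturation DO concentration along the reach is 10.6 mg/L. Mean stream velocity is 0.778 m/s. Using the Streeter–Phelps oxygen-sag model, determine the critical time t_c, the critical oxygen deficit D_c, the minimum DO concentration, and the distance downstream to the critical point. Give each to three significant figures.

t_c ≈ 0.965 d; D_c ≈ 3.12 mg/L; min DO ≈ 7.48 mg/L; x_c ≈ 64.8 km

At the critical point dD/dt = 0, so k_1 L₀ e^(−k_1 t) = k_a D. Substituting D(t) from the Streeter–Phelps equation and solving for t gives
t_c = ln[(k_a/k_1)(1 − D₀(k_a−k_1)/(k_1 L₀))] / (k_a−k_1).
Here k_a−k_1 = 1.410 d⁻¹ and 1 − D₀(k_a−k_1)/(k_1 L₀) = 1 − 1.38×1.410/(0.330×22.6) = 0.7391, so
t_c = ln(5.273 × 0.7391) / 1.410 = 1.360 / 1.410 = 0.9647 d.
L(t_c) = L₀ e^(−k_1 t_c) = 22.6 × 0.7273 = 16.44 mg/L, and at the critical point k_a D_c = k_1 L, so D_c = (0.330/1.74) × 16.44 = 3.118 mg/L.
Minimum DO = C_s − D_c = 10.6 − 3.118 = 7.482 mg/L.
x_c = v t_c = 0.778 m/s × 0.9647 d × 86400 s/d = 64850 m ≈ 64.8 km.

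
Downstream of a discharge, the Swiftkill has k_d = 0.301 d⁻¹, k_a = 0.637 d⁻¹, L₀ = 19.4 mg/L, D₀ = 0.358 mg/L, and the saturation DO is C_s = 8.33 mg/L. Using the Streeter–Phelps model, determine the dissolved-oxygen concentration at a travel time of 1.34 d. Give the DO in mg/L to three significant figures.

DO ≈ 3.97 mg/L

k_d L₀/(k_a−k_d) = 0.301×19.4/(0.637−0.301) = 5.839/0.3360 = 17.38 mg/L.
e^(−k_d t) = e^(−0.301×1.340) = 0.6681; e^(−k_a t) = e^(−0.637×1.340) = 0.4259.
D = 17.38 × (0.6681 − 0.4259) + 0.358 × 0.4259 = 4.209 + 0.1525 = 4.362 mg/L.
DO = C_s − D = 8.33 − 4.362 = 3.968 mg/L.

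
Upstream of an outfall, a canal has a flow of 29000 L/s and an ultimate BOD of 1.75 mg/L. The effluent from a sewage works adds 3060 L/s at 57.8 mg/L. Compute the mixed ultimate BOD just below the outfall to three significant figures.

7.10 mg/L

Flow-weighted mixing: C = (Q_r C_r + Q_w C_w)/(Q_r + Q_w)
= (29000×1.75 + 3060×57.8)/(29000 + 3060) = 227600/32060 = 7.100 mg/L.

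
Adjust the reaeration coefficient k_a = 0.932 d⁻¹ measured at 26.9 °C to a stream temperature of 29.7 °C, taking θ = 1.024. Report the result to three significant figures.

k_a ≈ 0.996 d⁻¹

k_a(T₂) = k_a(T₁) · θ^(T₂−T₁) = 0.932 × 1.024^(29.7−26.9)
= 0.932 × 1.024^2.80 = 0.932 × 1.069 = 0.9960 d⁻¹.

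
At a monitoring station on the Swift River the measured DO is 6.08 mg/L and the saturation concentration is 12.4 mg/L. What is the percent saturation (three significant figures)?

49.0 % saturation

% saturation = C/C_s × 100 = 6.08/12.4 × 100 = 49.0 %.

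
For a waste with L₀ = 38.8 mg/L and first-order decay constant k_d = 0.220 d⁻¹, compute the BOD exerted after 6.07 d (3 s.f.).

y_t = L₀(1 − e^(−k_d t)) = 38.8 × (1 − e^(−0.220×6.07))
= 38.8 × (1 − 0.2631) = 38.8 × 0.7369 = 28.59 mg/L.

y ≈ 28.6 mg/L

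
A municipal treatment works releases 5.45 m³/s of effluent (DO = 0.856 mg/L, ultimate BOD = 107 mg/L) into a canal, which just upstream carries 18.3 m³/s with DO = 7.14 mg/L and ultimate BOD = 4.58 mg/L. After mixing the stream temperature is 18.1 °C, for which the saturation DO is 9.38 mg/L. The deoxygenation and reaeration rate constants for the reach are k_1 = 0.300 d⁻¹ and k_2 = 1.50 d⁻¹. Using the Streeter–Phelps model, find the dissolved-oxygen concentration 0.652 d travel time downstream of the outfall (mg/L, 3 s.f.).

Mixed DO = (18.3×7.14 + 5.45×0.856)/(18.3+5.45) = 135.3/23.75 = 5.698 mg/L.
Mixed L₀ = (18.3×4.58 + 5.45×107)/(23.75) = 667.0/23.75 = 28.08 mg/L.
Initial deficit D₀ = C_s − DO₀ = 9.38 − 5.698 = 3.682 mg/L.
D(0.652) = [0.300×28.08/(1.50−0.300)](e^(−0.300×0.652) − e^(−1.50×0.652)) + 3.682 e^(−1.50×0.652)
= 7.021 × (0.8223 − 0.3761) + 3.682 × 0.3761 = 4.518 mg/L.
DO = 9.38 − 4.518 = 4.862 mg/L.

DO ≈ 4.86 mg/L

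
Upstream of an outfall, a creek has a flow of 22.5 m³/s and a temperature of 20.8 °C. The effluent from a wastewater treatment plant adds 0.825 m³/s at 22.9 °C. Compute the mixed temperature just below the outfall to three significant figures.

20.9 °C

Flow-weighted mixing: C = (Q_r C_r + Q_w C_w)/(Q_r + Q_w)
= (22.5×20.8 + 0.825×22.9)/(22.5 + 0.825) = 486.9/23.32 = 20.87 °C.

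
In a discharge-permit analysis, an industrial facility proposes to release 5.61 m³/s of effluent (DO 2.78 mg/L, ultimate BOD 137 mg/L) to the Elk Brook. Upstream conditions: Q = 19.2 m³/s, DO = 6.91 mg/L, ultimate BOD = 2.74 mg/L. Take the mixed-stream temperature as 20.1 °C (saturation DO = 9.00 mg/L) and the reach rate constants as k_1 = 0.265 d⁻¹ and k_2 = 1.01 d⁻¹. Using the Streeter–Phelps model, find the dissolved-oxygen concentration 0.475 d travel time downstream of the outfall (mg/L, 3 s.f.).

Mixed DO = (19.2×6.91 + 5.61×2.78)/(19.2+5.61) = 148.3/24.81 = 5.976 mg/L.
Mixed L₀ = (19.2×2.74 + 5.61×137)/(24.81) = 821.2/24.81 = 33.10 mg/L.
Initial deficit D₀ = C_s − DO₀ = 9.00 − 5.976 = 3.024 mg/L.
D(0.475) = [0.265×33.10/(1.01−0.265)](e^(−0.265×0.475) − e^(−1.01×0.475)) + 3.024 e^(−1.01×0.475)
= 11.77 × (0.8817 − 0.6189) + 3.024 × 0.6189 = 4.965 mg/L.
DO = 9.00 − 4.965 = 4.035 mg/L.

DO ≈ 4.03 mg/L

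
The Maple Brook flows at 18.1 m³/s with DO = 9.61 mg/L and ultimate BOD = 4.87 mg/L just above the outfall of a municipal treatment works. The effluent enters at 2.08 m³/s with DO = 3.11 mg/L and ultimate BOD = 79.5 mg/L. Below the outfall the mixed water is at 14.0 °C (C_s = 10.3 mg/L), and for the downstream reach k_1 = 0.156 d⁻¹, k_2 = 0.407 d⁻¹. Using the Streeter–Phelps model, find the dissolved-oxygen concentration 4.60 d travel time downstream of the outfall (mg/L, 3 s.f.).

DO ≈ 7.48 mg/L

Mixed DO = (18.1×9.61 + 2.08×3.11)/(18.1+2.08) = 180.4/20.18 = 8.940 mg/L.
Mixed L₀ = (18.1×4.87 + 2.08×79.5)/(20.18) = 253.5/20.18 = 12.56 mg/L.
Initial deficit D₀ = C_s − DO₀ = 10.3 − 8.940 = 1.360 mg/L.
D(4.60) = [0.156×12.56/(0.407−0.156)](e^(−0.156×4.60) − e^(−0.407×4.60)) + 1.360 e^(−0.407×4.60)
= 7.808 × (0.4879 − 0.1538) + 1.360 × 0.1538 = 2.818 mg/L.
DO = 10.3 − 2.818 = 7.482 mg/L.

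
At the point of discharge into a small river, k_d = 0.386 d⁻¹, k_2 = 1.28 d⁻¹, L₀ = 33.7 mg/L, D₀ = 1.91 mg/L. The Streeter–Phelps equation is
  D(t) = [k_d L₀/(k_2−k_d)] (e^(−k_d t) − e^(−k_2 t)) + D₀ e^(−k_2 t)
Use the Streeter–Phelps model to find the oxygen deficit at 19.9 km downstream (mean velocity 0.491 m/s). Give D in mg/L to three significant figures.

Travel time t = x/v = 19.9 km / (0.491 m/s) = 19900 m / 0.491 m/s = 40530 s = 0.4691 d.
k_d L₀/(k_2−k_d) = 0.386×33.7/(1.28−0.386) = 13.01/0.8940 = 14.55 mg/L.
e^(−k_d t) = e^(−0.386×0.4691) = 0.8344; e^(−k_2 t) = e^(−1.28×0.4691) = 0.5486.
D = 14.55 × (0.8344 − 0.5486) + 1.91 × 0.5486 = 4.159 + 1.048 = 5.206 mg/L.

D ≈ 5.21 mg/L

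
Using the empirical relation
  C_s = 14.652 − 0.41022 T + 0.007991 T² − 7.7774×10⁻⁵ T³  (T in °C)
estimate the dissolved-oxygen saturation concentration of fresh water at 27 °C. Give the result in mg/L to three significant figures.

C_s ≈ 7.87 mg/L

C_s = 14.652 − 0.41022×27 + 0.007991×27² − 7.7774×10⁻⁵×27³ = 7.871 mg/L.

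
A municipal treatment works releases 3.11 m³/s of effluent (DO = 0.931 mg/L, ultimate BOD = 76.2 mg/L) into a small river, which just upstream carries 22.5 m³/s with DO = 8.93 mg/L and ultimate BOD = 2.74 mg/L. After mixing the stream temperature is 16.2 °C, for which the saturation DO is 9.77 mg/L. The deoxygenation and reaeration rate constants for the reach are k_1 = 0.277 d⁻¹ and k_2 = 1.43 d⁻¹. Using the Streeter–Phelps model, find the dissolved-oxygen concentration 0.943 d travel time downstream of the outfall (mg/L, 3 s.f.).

Mixed DO = (22.5×8.93 + 3.11×0.931)/(22.5+3.11) = 203.8/25.61 = 7.959 mg/L.
Mixed L₀ = (22.5×2.74 + 3.11×76.2)/(25.61) = 298.6/25.61 = 11.66 mg/L.
Initial deficit D₀ = C_s − DO₀ = 9.77 − 7.959 = 1.811 mg/L.
D(0.943) = [0.277×11.66/(1.43−0.277)](e^(−0.277×0.943) − e^(−1.43×0.943)) + 1.811 e^(−1.43×0.943)
= 2.801 × (0.7701 − 0.2596) + 1.811 × 0.2596 = 1.900 mg/L.
DO = 9.77 − 1.900 = 7.870 mg/L.

DO ≈ 7.87 mg/L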